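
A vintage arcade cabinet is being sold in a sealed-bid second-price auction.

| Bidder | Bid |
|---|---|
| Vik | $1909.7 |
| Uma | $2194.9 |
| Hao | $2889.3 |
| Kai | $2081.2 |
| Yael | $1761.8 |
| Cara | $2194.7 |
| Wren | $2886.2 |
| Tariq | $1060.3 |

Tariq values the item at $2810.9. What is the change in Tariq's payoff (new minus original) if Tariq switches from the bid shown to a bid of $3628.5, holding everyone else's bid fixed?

−$78.4

The highest bid among the other bidders is $2889.3; Tariq's bid doesn't change that.
Original bid $1060.3: Tariq is not highest (top rival bid is $2889.3); payoff $0.
Alternative bid $3628.5: Tariq is highest, pays the top rival bid $2889.3; payoff $2810.9 − $2889.3 = −$78.4.
Change in payoff = −$78.4 − ($0) = −$78.4.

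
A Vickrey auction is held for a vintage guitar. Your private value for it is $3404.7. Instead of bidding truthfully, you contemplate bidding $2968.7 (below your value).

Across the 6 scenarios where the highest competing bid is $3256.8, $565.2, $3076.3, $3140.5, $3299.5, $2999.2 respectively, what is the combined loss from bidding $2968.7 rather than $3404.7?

$1251.2

The deviation costs you only when the competing bid falls strictly between $2968.7 and $3404.7; elsewhere both bids give the same outcome.
$3256.8: truthful payoff $147.9, deviation payoff $0 → loss $147.9.
$565.2: outcomes coincide → loss $0.
$3076.3: truthful payoff $328.4, deviation payoff $0 → loss $328.4.
$3140.5: truthful payoff $264.2, deviation payoff $0 → loss $264.2.
$3299.5: truthful payoff $105.2, deviation payoff $0 → loss $105.2.
$2999.2: truthful payoff $405.5, deviation payoff $0 → loss $405.5.
Total loss = $147.9 + $328.4 + $264.2 + $105.2 + $405.5 = $1251.2.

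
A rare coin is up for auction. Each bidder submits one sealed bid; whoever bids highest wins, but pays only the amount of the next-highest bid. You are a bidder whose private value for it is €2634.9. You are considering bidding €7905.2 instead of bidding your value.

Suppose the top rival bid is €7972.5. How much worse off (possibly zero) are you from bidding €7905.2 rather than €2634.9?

Bidding your value €2634.9: you lose (since €2634.9 < €7972.5). Payoff €0.
Bidding €7905.2: you lose. Payoff €0.
Difference = €0 − €0 = €0; both bids lead to the same outcome because the competing bid is above both your value and your alternative bid.

€0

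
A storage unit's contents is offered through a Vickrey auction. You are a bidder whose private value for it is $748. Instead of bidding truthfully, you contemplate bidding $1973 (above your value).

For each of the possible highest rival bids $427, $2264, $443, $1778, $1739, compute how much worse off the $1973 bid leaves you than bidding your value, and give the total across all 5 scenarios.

$2021

The deviation costs you only when the competing bid falls strictly between $748 and $1973; elsewhere both bids give the same outcome.
$427: outcomes coincide → loss $0.
$2264: outcomes coincide → loss $0.
$443: outcomes coincide → loss $0.
$1778: truthful payoff $0, deviation payoff −$1030 → loss $1030.
$1739: truthful payoff $0, deviation payoff −$991 → loss $991.
Total loss = $1030 + $991 = $2021.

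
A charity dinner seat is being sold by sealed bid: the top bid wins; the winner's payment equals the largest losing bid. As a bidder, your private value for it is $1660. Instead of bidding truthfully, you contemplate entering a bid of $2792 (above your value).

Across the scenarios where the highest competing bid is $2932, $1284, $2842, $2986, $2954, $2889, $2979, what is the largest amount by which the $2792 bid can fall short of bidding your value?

$0

$2932: same outcome either way → loss $0.
$1284: same outcome either way → loss $0.
$2842: same outcome either way → loss $0.
$2986: same outcome either way → loss $0.
$2954: same outcome either way → loss $0.
$2889: same outcome either way → loss $0.
$2979: same outcome either way → loss $0.
Maximum loss: $0.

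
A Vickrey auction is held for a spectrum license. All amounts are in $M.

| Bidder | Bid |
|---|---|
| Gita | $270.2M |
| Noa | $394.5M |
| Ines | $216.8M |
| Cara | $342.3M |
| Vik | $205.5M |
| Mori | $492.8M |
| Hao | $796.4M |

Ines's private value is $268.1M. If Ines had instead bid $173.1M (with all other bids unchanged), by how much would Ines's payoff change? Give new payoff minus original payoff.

The highest bid among the other bidders is $796.4M; Ines's bid doesn't change that.
Original bid $216.8M: Ines is not highest (top rival bid is $796.4M); payoff $0M.
Alternative bid $173.1M: Ines is not highest (top rival bid is $796.4M); payoff $0M.
Change in payoff = $0M − ($0M) = $0M.

$0M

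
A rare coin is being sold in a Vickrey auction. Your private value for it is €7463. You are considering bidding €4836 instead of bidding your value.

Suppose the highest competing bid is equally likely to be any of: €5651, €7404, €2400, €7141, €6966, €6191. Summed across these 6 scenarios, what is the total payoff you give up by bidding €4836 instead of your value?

The deviation costs you only when the competing bid falls strictly between €4836 and €7463; elsewhere both bids give the same outcome.
€5651: truthful payoff €1812, deviation payoff €0 → loss €1812.
€7404: truthful payoff €59, deviation payoff €0 → loss €59.
€2400: outcomes coincide → loss €0.
€7141: truthful payoff €322, deviation payoff €0 → loss €322.
€6966: truthful payoff €497, deviation payoff €0 → loss €497.
€6191: truthful payoff €1272, deviation payoff €0 → loss €1272.
Total loss = €1812 + €59 + €322 + €497 + €1272 = €3962.

€3962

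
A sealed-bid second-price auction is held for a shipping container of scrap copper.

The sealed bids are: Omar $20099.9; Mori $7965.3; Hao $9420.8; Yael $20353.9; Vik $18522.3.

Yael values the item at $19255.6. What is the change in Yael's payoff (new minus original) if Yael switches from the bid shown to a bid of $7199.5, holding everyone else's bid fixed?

The highest bid among the other bidders is $20099.9; Yael's bid doesn't change that.
Original bid $20353.9: Yael is highest, pays the top rival bid $20099.9; payoff $19255.6 − $20099.9 = −$844.3.
Alternative bid $7199.5: Yael is not highest (top rival bid is $20099.9); payoff $0.
Change in payoff = $0 − (−$844.3) = $844.3.

$844.3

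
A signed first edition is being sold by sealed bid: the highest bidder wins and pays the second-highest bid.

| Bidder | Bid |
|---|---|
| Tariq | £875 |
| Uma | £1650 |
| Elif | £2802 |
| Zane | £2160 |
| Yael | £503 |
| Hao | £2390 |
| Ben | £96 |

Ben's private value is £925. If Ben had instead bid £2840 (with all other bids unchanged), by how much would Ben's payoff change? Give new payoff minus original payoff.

−£1877

The highest bid among the other bidders is £2802; Ben's bid doesn't change that.
Original bid £96: Ben is not highest (top rival bid is £2802); payoff £0.
Alternative bid £2840: Ben is highest, pays the top rival bid £2802; payoff £925 − £2802 = −£1877.
Change in payoff = −£1877 − (£0) = −£1877.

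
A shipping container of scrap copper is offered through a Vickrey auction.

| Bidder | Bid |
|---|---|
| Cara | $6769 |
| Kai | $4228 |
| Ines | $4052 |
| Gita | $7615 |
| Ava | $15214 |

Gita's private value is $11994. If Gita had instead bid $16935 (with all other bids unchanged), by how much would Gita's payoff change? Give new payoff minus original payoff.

−$3220

The highest bid among the other bidders is $15214; Gita's bid doesn't change that.
Original bid $7615: Gita is not highest (top rival bid is $15214); payoff $0.
Alternative bid $16935: Gita is highest, pays the top rival bid $15214; payoff $11994 − $15214 = −$3220.
Change in payoff = −$3220 − ($0) = −$3220.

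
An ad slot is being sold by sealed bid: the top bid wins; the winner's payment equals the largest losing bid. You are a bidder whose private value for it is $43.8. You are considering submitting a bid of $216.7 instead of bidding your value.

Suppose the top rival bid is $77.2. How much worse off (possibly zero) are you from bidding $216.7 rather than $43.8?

$33.4

Bidding your value $43.8: you lose (since $43.8 < $77.2). Payoff $0.
Bidding $216.7: you win and pay $77.2. Payoff $43.8 − $77.2 = −$33.4.
The competing bid $77.2 lies between your value and your inflated bid, so overbidding wins an item priced above your value.
Loss from deviating = $0 − (−$33.4) = $33.4.
Truthful bidding weakly dominates here: raising your bid can only win items priced above your value, and lowering it can only forfeit items priced below.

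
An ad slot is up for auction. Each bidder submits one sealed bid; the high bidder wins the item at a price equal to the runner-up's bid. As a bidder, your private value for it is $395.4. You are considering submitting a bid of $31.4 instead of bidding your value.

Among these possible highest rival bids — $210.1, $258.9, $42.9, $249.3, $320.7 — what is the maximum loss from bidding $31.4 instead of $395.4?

$352.5

$210.1: truthful gives $185.3, deviation gives $0 → loss $185.3.
$258.9: truthful gives $136.5, deviation gives $0 → loss $136.5.
$42.9: truthful gives $352.5, deviation gives $0 → loss $352.5.
$249.3: truthful gives $146.1, deviation gives $0 → loss $146.1.
$320.7: truthful gives $74.7, deviation gives $0 → loss $74.7.
Maximum loss: $352.5.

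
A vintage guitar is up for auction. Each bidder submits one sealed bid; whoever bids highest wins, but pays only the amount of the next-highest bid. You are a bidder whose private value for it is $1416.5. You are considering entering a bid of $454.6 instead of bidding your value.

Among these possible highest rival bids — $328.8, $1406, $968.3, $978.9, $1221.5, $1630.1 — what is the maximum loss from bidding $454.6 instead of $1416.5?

$448.2

$328.8: same outcome either way → loss $0.
$1406: truthful gives $10.5, deviation gives $0 → loss $10.5.
$968.3: truthful gives $448.2, deviation gives $0 → loss $448.2.
$978.9: truthful gives $437.6, deviation gives $0 → loss $437.6.
$1221.5: truthful gives $195, deviation gives $0 → loss $195.
$1630.1: same outcome either way → loss $0.
Maximum loss: $448.2.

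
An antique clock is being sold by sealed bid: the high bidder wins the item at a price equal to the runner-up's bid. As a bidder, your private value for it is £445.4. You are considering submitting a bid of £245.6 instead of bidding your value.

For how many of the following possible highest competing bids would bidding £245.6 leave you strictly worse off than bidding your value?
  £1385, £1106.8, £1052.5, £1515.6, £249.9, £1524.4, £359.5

The deviation hurts exactly when the highest competing bid lies strictly between £245.6 and £445.4 — underbidding then forfeits a profitable win.
£1385: above both → same outcome either way.
£1106.8: above both → same outcome either way.
£1052.5: above both → same outcome either way.
£1515.6: above both → same outcome either way.
£249.9: inside the interval → strictly worse (loss £195.5).
£1524.4: above both → same outcome either way.
£359.5: inside the interval → strictly worse (loss £85.9).
Count: 2.

2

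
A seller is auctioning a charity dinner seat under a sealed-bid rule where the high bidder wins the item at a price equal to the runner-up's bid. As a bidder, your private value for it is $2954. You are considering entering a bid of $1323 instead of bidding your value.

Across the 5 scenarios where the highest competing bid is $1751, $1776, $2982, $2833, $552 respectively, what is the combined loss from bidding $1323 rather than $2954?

$2502

The deviation costs you only when the competing bid falls strictly between $1323 and $2954; elsewhere both bids give the same outcome.
$1751: truthful payoff $1203, deviation payoff $0 → loss $1203.
$1776: truthful payoff $1178, deviation payoff $0 → loss $1178.
$2982: outcomes coincide → loss $0.
$2833: truthful payoff $121, deviation payoff $0 → loss $121.
$552: outcomes coincide → loss $0.
Total loss = $1203 + $1178 + $121 = $2502.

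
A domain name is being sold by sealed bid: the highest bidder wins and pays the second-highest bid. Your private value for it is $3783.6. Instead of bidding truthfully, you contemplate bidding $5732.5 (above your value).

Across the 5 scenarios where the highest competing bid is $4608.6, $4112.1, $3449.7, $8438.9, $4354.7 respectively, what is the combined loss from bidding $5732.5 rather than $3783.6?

The deviation costs you only when the competing bid falls strictly between $3783.6 and $5732.5; elsewhere both bids give the same outcome.
$4608.6: truthful payoff $0, deviation payoff −$825 → loss $825.
$4112.1: truthful payoff $0, deviation payoff −$328.5 → loss $328.5.
$3449.7: outcomes coincide → loss $0.
$8438.9: outcomes coincide → loss $0.
$4354.7: truthful payoff $0, deviation payoff −$571.1 → loss $571.1.
Total loss = $825 + $328.5 + $571.1 = $1724.6.
Truthful bidding weakly dominates here: raising your bid can only win items priced above your value, and lowering it can only forfeit items priced below.

$1724.6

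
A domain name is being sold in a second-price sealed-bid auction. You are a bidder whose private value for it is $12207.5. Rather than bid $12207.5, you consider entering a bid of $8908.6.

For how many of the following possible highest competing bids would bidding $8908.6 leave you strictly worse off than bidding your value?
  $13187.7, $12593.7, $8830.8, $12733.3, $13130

The deviation hurts exactly when the highest competing bid lies strictly between $8908.6 and $12207.5 — underbidding then forfeits a profitable win.
$13187.7: above both → same outcome either way.
$12593.7: above both → same outcome either way.
$8830.8: below both → same outcome either way.
$12733.3: above both → same outcome either way.
$13130: above both → same outcome either way.
Count: 0.

0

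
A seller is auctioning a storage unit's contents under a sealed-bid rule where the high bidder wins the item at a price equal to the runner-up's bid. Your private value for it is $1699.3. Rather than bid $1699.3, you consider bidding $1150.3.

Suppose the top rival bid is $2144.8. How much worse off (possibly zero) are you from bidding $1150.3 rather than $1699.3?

Bidding your value $1699.3: you lose (since $1699.3 < $2144.8). Payoff $0.
Bidding $1150.3: you lose. Payoff $0.
Difference = $0 − $0 = $0; both bids lead to the same outcome because the competing bid is above both your value and your alternative bid.

$0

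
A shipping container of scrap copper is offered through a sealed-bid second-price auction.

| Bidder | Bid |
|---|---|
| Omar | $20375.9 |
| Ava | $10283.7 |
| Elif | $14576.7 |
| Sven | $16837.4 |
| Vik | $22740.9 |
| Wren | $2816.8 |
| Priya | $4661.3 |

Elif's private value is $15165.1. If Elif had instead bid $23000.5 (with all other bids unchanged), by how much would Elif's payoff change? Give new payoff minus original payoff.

−$7575.8

The highest bid among the other bidders is $22740.9; Elif's bid doesn't change that.
Original bid $14576.7: Elif is not highest (top rival bid is $22740.9); payoff $0.
Alternative bid $23000.5: Elif is highest, pays the top rival bid $22740.9; payoff $15165.1 − $22740.9 = −$7575.8.
Change in payoff = −$7575.8 − ($0) = −$7575.8.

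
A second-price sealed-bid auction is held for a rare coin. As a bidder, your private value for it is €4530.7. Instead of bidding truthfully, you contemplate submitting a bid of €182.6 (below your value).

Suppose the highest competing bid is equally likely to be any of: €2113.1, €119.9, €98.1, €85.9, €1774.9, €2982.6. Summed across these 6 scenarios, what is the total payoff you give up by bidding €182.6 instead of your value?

The deviation costs you only when the competing bid falls strictly between €182.6 and €4530.7; elsewhere both bids give the same outcome.
€2113.1: truthful payoff €2417.6, deviation payoff €0 → loss €2417.6.
€119.9: outcomes coincide → loss €0.
€98.1: outcomes coincide → loss €0.
€85.9: outcomes coincide → loss €0.
€1774.9: truthful payoff €2755.8, deviation payoff €0 → loss €2755.8.
€2982.6: truthful payoff €1548.1, deviation payoff €0 → loss €1548.1.
Total loss = €2417.6 + €2755.8 + €1548.1 = €6721.5.

€6721.5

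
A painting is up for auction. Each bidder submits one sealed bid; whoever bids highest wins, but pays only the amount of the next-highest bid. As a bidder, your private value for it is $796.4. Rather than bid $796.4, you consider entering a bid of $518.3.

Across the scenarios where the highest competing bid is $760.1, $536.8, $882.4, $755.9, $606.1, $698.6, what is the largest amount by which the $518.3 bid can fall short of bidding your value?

$259.6

$760.1: truthful gives $36.3, deviation gives $0 → loss $36.3.
$536.8: truthful gives $259.6, deviation gives $0 → loss $259.6.
$882.4: same outcome either way → loss $0.
$755.9: truthful gives $40.5, deviation gives $0 → loss $40.5.
$606.1: truthful gives $190.3, deviation gives $0 → loss $190.3.
$698.6: truthful gives $97.8, deviation gives $0 → loss $97.8.
Maximum loss: $259.6.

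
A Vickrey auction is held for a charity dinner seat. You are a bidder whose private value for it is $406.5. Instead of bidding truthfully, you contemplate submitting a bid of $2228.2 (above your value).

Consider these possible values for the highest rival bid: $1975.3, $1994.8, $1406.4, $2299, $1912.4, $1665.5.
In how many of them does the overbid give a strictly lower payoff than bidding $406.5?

The deviation hurts exactly when the highest competing bid lies strictly between $406.5 and $2228.2 — overbidding then wins at a price above your value.
$1975.3: inside the interval → strictly worse (loss $1568.8).
$1994.8: inside the interval → strictly worse (loss $1588.3).
$1406.4: inside the interval → strictly worse (loss $999.9).
$2299: above both → same outcome either way.
$1912.4: inside the interval → strictly worse (loss $1505.9).
$1665.5: inside the interval → strictly worse (loss $1259).
Count: 5.

5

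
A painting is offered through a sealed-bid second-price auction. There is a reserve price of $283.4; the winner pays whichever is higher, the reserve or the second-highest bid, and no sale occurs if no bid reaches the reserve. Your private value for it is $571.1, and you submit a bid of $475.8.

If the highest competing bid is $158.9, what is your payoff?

$287.7

Your bid $475.8 is the highest and exceeds the reserve.
Price = max(second-highest bid, reserve) = max($158.9, $283.4) = $283.4.
Payoff = $571.1 − $283.4 = $287.7.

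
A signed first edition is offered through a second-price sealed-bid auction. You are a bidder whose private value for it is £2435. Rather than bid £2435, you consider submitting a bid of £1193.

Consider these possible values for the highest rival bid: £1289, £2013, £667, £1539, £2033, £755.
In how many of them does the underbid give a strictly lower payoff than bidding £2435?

The deviation hurts exactly when the highest competing bid lies strictly between £1193 and £2435 — underbidding then forfeits a profitable win.
£1289: inside the interval → strictly worse (loss £1146).
£2013: inside the interval → strictly worse (loss £422).
£667: below both → same outcome either way.
£1539: inside the interval → strictly worse (loss £896).
£2033: inside the interval → strictly worse (loss £402).
£755: below both → same outcome either way.
Count: 4.

4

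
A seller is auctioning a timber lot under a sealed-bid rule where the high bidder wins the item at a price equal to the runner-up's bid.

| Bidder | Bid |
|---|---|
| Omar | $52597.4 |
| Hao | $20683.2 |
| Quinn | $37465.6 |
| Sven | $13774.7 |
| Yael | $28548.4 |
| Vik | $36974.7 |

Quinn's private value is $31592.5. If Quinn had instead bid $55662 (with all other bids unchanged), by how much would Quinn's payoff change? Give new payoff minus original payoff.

−$21004.9

The highest bid among the other bidders is $52597.4; Quinn's bid doesn't change that.
Original bid $37465.6: Quinn is not highest (top rival bid is $52597.4); payoff $0.
Alternative bid $55662: Quinn is highest, pays the top rival bid $52597.4; payoff $31592.5 − $52597.4 = −$21004.9.
Change in payoff = −$21004.9 − ($0) = −$21004.9.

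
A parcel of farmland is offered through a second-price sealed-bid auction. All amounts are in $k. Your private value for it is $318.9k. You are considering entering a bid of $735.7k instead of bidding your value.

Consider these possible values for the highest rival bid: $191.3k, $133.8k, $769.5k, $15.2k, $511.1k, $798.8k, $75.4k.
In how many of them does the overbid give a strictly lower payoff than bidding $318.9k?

The deviation hurts exactly when the highest competing bid lies strictly between $318.9k and $735.7k — overbidding then wins at a price above your value.
$191.3k: below both → same outcome either way.
$133.8k: below both → same outcome either way.
$769.5k: above both → same outcome either way.
$15.2k: below both → same outcome either way.
$511.1k: inside the interval → strictly worse (loss $192.2k).
$798.8k: above both → same outcome either way.
$75.4k: below both → same outcome either way.
Count: 1.

1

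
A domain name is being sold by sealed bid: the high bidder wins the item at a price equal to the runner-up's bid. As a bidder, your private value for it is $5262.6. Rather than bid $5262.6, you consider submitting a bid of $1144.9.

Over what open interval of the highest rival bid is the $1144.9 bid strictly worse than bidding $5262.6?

If the competing bid is below $1144.9, both bids win at the same price — no difference.
If it is above $5262.6, both bids lose — no difference.
If it lies strictly between $1144.9 and $5262.6, bidding your value wins at a price below your value (positive payoff) while bidding $1144.9 loses (payoff 0).
So the deviation strictly hurts on the open interval ($1144.9, $5262.6).

($1144.9, $5262.6)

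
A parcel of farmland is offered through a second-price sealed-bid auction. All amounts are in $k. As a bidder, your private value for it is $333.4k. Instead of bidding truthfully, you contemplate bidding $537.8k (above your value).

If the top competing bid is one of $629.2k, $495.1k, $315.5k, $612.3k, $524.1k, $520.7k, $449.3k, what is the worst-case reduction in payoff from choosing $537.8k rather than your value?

$629.2k: same outcome either way → loss $0k.
$495.1k: truthful gives $0k, deviation gives −$161.7k → loss $161.7k.
$315.5k: same outcome either way → loss $0k.
$612.3k: same outcome either way → loss $0k.
$524.1k: truthful gives $0k, deviation gives −$190.7k → loss $190.7k.
$520.7k: truthful gives $0k, deviation gives −$187.3k → loss $187.3k.
$449.3k: truthful gives $0k, deviation gives −$115.9k → loss $115.9k.
Maximum loss: $190.7k.

$190.7k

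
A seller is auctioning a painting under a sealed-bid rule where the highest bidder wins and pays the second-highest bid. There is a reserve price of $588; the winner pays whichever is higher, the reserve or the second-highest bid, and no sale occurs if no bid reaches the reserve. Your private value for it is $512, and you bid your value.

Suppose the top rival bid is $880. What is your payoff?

Your bid $512 is below the highest competing bid $880, so you lose. Payoff $0.

$0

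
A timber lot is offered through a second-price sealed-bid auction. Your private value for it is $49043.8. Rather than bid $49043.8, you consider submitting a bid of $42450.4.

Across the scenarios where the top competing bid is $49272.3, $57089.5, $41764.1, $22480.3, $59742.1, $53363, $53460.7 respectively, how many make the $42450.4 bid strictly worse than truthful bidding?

0

The deviation hurts exactly when the highest competing bid lies strictly between $42450.4 and $49043.8 — underbidding then forfeits a profitable win.
$49272.3: above both → same outcome either way.
$57089.5: above both → same outcome either way.
$41764.1: below both → same outcome either way.
$22480.3: below both → same outcome either way.
$59742.1: above both → same outcome either way.
$53363: above both → same outcome either way.
$53460.7: above both → same outcome either way.
Count: 0.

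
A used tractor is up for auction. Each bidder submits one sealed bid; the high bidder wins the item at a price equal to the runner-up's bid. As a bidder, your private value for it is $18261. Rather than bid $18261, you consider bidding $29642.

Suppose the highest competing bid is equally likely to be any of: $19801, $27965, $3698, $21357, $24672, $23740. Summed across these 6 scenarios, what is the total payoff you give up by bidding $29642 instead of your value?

$26230

The deviation costs you only when the competing bid falls strictly between $18261 and $29642; elsewhere both bids give the same outcome.
$19801: truthful payoff $0, deviation payoff −$1540 → loss $1540.
$27965: truthful payoff $0, deviation payoff −$9704 → loss $9704.
$3698: outcomes coincide → loss $0.
$21357: truthful payoff $0, deviation payoff −$3096 → loss $3096.
$24672: truthful payoff $0, deviation payoff −$6411 → loss $6411.
$23740: truthful payoff $0, deviation payoff −$5479 → loss $5479.
Total loss = $1540 + $9704 + $3096 + $6411 + $5479 = $26230.
Truthful bidding weakly dominates here: raising your bid can only win items priced above your value, and lowering it can only forfeit items priced below.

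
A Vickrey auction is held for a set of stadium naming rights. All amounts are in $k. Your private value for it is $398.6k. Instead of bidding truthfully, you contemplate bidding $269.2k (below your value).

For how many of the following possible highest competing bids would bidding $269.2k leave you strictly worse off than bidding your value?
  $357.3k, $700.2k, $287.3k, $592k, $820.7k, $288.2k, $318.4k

4

The deviation hurts exactly when the highest competing bid lies strictly between $269.2k and $398.6k — underbidding then forfeits a profitable win.
$357.3k: inside the interval → strictly worse (loss $41.3k).
$700.2k: above both → same outcome either way.
$287.3k: inside the interval → strictly worse (loss $111.3k).
$592k: above both → same outcome either way.
$820.7k: above both → same outcome either way.
$288.2k: inside the interval → strictly worse (loss $110.4k).
$318.4k: inside the interval → strictly worse (loss $80.2k).
Count: 4.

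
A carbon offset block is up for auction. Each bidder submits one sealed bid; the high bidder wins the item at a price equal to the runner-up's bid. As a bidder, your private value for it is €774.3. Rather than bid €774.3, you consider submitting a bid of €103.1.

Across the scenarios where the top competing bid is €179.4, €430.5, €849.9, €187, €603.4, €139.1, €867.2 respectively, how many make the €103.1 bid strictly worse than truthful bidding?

5

The deviation hurts exactly when the highest competing bid lies strictly between €103.1 and €774.3 — underbidding then forfeits a profitable win.
€179.4: inside the interval → strictly worse (loss €594.9).
€430.5: inside the interval → strictly worse (loss €343.8).
€849.9: above both → same outcome either way.
€187: inside the interval → strictly worse (loss €587.3).
€603.4: inside the interval → strictly worse (loss €170.9).
€139.1: inside the interval → strictly worse (loss €635.2).
€867.2: above both → same outcome either way.
Count: 5.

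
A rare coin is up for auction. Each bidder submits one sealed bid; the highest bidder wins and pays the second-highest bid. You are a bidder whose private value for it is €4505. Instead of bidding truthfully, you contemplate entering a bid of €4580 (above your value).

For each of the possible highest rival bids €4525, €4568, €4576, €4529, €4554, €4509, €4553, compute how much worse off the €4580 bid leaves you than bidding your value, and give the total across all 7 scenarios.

€279

The deviation costs you only when the competing bid falls strictly between €4505 and €4580; elsewhere both bids give the same outcome.
€4525: truthful payoff €0, deviation payoff −€20 → loss €20.
€4568: truthful payoff €0, deviation payoff −€63 → loss €63.
€4576: truthful payoff €0, deviation payoff −€71 → loss €71.
€4529: truthful payoff €0, deviation payoff −€24 → loss €24.
€4554: truthful payoff €0, deviation payoff −€49 → loss €49.
€4509: truthful payoff €0, deviation payoff −€4 → loss €4.
€4553: truthful payoff €0, deviation payoff −€48 → loss €48.
Total loss = €20 + €63 + €71 + €24 + €49 + €4 + €48 = €279.
Truthful bidding weakly dominates here: raising your bid can only win items priced above your value, and lowering it can only forfeit items priced below.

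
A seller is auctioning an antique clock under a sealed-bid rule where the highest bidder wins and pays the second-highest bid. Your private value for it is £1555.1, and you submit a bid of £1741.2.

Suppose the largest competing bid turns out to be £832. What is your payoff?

Your bid £1741.2 exceeds the highest competing bid £832, so you win.
In a second-price auction the winner pays the second-highest bid, £832.
Payoff = value − price = £1555.1 − £832 = £723.1.

£723.1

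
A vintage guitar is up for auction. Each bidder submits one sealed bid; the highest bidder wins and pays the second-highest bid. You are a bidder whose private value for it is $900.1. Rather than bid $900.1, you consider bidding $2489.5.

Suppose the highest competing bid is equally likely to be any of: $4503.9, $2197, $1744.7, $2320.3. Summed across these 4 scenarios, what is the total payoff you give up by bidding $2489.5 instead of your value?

$3561.7

The deviation costs you only when the competing bid falls strictly between $900.1 and $2489.5; elsewhere both bids give the same outcome.
$4503.9: outcomes coincide → loss $0.
$2197: truthful payoff $0, deviation payoff −$1296.9 → loss $1296.9.
$1744.7: truthful payoff $0, deviation payoff −$844.6 → loss $844.6.
$2320.3: truthful payoff $0, deviation payoff −$1420.2 → loss $1420.2.
Total loss = $1296.9 + $844.6 + $1420.2 = $3561.7.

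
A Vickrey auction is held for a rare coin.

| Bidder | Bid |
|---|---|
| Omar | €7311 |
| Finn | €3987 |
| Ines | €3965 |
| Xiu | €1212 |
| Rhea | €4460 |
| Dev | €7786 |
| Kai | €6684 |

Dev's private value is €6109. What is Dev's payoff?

Highest bid: Dev at €7786, so Dev wins.
Second-highest bid: Omar at €7311 — that is the price the winner pays.
Dev's payoff = value − price = €6109 − €7311 = −€1202.

−€1202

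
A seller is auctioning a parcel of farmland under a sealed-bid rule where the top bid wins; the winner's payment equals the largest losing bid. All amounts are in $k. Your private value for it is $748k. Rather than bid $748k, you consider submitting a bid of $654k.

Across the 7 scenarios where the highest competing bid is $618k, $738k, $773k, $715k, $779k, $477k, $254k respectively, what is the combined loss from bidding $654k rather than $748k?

$43k

The deviation costs you only when the competing bid falls strictly between $654k and $748k; elsewhere both bids give the same outcome.
$618k: outcomes coincide → loss $0k.
$738k: truthful payoff $10k, deviation payoff $0k → loss $10k.
$773k: outcomes coincide → loss $0k.
$715k: truthful payoff $33k, deviation payoff $0k → loss $33k.
$779k: outcomes coincide → loss $0k.
$477k: outcomes coincide → loss $0k.
$254k: outcomes coincide → loss $0k.
Total loss = $10k + $33k = $43k.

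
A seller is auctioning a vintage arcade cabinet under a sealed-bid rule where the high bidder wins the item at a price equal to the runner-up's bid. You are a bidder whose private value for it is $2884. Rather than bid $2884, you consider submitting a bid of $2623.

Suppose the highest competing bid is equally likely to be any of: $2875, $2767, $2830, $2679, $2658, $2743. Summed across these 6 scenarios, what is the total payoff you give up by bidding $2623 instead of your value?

The deviation costs you only when the competing bid falls strictly between $2623 and $2884; elsewhere both bids give the same outcome.
$2875: truthful payoff $9, deviation payoff $0 → loss $9.
$2767: truthful payoff $117, deviation payoff $0 → loss $117.
$2830: truthful payoff $54, deviation payoff $0 → loss $54.
$2679: truthful payoff $205, deviation payoff $0 → loss $205.
$2658: truthful payoff $226, deviation payoff $0 → loss $226.
$2743: truthful payoff $141, deviation payoff $0 → loss $141.
Total loss = $9 + $117 + $54 + $205 + $226 + $141 = $752.
In a second-price auction your bid sets only whether you win, not what you pay, so bidding your true value is weakly dominant.

$752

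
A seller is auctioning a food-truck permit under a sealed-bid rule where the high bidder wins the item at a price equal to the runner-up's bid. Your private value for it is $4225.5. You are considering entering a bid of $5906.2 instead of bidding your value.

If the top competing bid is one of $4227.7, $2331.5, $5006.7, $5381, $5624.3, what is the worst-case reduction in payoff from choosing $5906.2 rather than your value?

$1398.8

$4227.7: truthful gives $0, deviation gives −$2.2 → loss $2.2.
$2331.5: same outcome either way → loss $0.
$5006.7: truthful gives $0, deviation gives −$781.2 → loss $781.2.
$5381: truthful gives $0, deviation gives −$1155.5 → loss $1155.5.
$5624.3: truthful gives $0, deviation gives −$1398.8 → loss $1398.8.
Maximum loss: $1398.8.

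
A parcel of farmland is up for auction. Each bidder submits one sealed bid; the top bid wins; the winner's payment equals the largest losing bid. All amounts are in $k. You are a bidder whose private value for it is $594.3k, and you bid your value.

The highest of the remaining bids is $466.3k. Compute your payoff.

$128k

Your bid $594.3k exceeds the highest competing bid $466.3k, so you win.
In a second-price auction the winner pays the second-highest bid, $466.3k.
Payoff = value − price = $594.3k − $466.3k = $128k.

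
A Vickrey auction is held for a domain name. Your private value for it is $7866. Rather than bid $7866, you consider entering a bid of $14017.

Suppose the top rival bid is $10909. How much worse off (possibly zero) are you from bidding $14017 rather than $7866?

$3043

Bidding your value $7866: you lose (since $7866 < $10909). Payoff $0.
Bidding $14017: you win and pay $10909. Payoff $7866 − $10909 = −$3043.
The competing bid $10909 lies between your value and your inflated bid, so overbidding wins an item priced above your value.
Loss from deviating = $0 − (−$3043) = $3043.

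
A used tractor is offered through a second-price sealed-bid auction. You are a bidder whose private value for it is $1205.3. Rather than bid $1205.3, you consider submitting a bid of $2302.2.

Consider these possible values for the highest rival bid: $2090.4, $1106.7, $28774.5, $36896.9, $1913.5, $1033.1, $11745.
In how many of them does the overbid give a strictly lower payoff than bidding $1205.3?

The deviation hurts exactly when the highest competing bid lies strictly between $1205.3 and $2302.2 — overbidding then wins at a price above your value.
$2090.4: inside the interval → strictly worse (loss $885.1).
$1106.7: below both → same outcome either way.
$28774.5: above both → same outcome either way.
$36896.9: above both → same outcome either way.
$1913.5: inside the interval → strictly worse (loss $708.2).
$1033.1: below both → same outcome either way.
$11745: above both → same outcome either way.
Count: 2.

2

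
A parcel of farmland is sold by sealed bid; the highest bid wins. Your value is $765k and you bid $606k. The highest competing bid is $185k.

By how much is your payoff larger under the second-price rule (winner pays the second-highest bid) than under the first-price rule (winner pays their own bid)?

You have the highest bid, so you win under either rule.
Second-price: pay $185k → payoff $580k.
First-price: pay your own bid $606k → payoff $159k.
Difference = $580k − ($159k) = $421k.

$421k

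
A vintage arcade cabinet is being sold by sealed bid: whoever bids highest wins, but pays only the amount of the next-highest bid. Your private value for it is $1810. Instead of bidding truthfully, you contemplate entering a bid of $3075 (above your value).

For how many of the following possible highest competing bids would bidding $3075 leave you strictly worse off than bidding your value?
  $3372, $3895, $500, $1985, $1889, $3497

2

The deviation hurts exactly when the highest competing bid lies strictly between $1810 and $3075 — overbidding then wins at a price above your value.
$3372: above both → same outcome either way.
$3895: above both → same outcome either way.
$500: below both → same outcome either way.
$1985: inside the interval → strictly worse (loss $175).
$1889: inside the interval → strictly worse (loss $79).
$3497: above both → same outcome either way.
Count: 2.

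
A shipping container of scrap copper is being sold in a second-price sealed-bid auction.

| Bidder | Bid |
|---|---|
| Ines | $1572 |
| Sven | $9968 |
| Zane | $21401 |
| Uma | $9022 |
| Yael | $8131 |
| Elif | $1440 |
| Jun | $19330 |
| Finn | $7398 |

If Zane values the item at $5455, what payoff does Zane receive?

Highest bid: Zane at $21401, so Zane wins.
Second-highest bid: Jun at $19330 — that is the price the winner pays.
Zane's payoff = value − price = $5455 − $19330 = −$13875.

−$13875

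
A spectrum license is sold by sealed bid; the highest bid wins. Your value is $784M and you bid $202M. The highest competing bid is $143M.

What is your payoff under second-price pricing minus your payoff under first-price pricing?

You have the highest bid, so you win under either rule.
Second-price: pay $143M → payoff $641M.
First-price: pay your own bid $202M → payoff $582M.
Difference = $641M − ($582M) = $59M.

$59M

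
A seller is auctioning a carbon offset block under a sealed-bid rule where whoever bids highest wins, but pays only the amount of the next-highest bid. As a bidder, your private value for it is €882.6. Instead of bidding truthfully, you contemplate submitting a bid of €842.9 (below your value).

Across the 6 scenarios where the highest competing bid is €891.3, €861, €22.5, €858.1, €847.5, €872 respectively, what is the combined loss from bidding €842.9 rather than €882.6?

€91.8

The deviation costs you only when the competing bid falls strictly between €842.9 and €882.6; elsewhere both bids give the same outcome.
€891.3: outcomes coincide → loss €0.
€861: truthful payoff €21.6, deviation payoff €0 → loss €21.6.
€22.5: outcomes coincide → loss €0.
€858.1: truthful payoff €24.5, deviation payoff €0 → loss €24.5.
€847.5: truthful payoff €35.1, deviation payoff €0 → loss €35.1.
€872: truthful payoff €10.6, deviation payoff €0 → loss €10.6.
Total loss = €21.6 + €24.5 + €35.1 + €10.6 = €91.8.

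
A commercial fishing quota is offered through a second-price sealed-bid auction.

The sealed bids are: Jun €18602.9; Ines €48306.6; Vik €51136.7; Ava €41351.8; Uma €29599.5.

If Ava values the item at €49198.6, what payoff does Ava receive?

€0

Highest bid: Vik at €51136.7, so Vik wins.
Second-highest bid: Ines at €48306.6 — that is the price the winner pays.
Ava did not win, so Ava pays nothing and receives nothing: payoff €0.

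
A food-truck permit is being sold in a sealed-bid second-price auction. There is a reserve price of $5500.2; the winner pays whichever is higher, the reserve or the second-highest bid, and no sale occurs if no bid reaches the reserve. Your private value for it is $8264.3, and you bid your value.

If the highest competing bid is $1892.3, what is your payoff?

Your bid $8264.3 is the highest and exceeds the reserve.
Price = max(second-highest bid, reserve) = max($1892.3, $5500.2) = $5500.2.
Payoff = $8264.3 − $5500.2 = $2764.1.

$2764.1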